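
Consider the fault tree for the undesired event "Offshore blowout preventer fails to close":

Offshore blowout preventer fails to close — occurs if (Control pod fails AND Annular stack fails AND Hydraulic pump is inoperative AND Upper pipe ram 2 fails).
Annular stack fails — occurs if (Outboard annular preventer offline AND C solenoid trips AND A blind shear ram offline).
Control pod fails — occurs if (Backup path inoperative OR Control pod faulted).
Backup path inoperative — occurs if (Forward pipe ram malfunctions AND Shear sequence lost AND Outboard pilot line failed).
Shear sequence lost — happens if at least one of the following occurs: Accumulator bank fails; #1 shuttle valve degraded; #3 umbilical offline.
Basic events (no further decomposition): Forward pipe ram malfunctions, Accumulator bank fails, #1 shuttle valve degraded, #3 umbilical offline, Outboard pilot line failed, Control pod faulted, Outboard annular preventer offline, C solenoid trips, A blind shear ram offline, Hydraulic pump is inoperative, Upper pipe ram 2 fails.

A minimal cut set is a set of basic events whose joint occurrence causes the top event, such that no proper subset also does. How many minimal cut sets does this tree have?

4

Shear sequence lost [OR]: union of children's cut sets → 3 cut set(s).
Backup path inoperative [AND]: one cut set from each child combined → 1 × 3 × 1 = 3 cut set(s).
Control pod fails [OR]: union of children's cut sets → 4 cut set(s).
Annular stack fails [AND]: one cut set from each child combined → 1 × 1 × 1 = 1 cut set(s).
Offshore blowout preventer fails to close [AND]: one cut set from each child combined → 4 × 1 × 1 × 1 = 4 cut set(s).
Minimal cut sets: {A blind shear ram offline, Accumulator bank fails, C solenoid trips, Forward pipe ram malfunctions, Hydraulic pump is inoperative, Outboard annular preventer offline, Outboard pilot line failed, Upper pipe ram 2 fails}; {#1 shuttle valve degraded, A blind shear ram offline, C solenoid trips, Forward pipe ram malfunctions, Hydraulic pump is inoperative, Outboard annular preventer offline, Outboard pilot line failed, Upper pipe ram 2 fails}; {#3 umbilical offline, A blind shear ram offline, C solenoid trips, Forward pipe ram malfunctions, Hydraulic pump is inoperative, Outboard annular preventer offline, Outboard pilot line failed, Upper pipe ram 2 fails}; {A blind shear ram offline, C solenoid trips, Control pod faulted, Hydraulic pump is inoperative, Outboard annular preventer offline, Upper pipe ram 2 fails}.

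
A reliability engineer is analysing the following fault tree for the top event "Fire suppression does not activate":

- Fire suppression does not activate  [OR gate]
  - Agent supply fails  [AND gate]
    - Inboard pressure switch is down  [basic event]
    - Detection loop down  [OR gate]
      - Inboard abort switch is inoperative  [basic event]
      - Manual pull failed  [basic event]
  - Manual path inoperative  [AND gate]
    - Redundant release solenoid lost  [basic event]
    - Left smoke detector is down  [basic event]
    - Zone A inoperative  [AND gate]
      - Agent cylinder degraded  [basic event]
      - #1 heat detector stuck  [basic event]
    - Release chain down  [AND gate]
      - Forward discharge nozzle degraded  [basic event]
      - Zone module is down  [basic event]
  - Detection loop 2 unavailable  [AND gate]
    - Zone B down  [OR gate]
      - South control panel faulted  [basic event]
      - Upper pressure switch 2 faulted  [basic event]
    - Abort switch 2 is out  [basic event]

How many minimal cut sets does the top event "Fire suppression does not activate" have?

Detection loop down [OR]: union of children's cut sets → 2 cut set(s).
Agent supply fails [AND]: one cut set from each child combined → 1 × 2 = 2 cut set(s).
Zone A inoperative [AND]: one cut set from each child combined → 1 × 1 = 1 cut set(s).
Release chain down [AND]: one cut set from each child combined → 1 × 1 = 1 cut set(s).
Manual path inoperative [AND]: one cut set from each child combined → 1 × 1 × 1 × 1 = 1 cut set(s).
Zone B down [OR]: union of children's cut sets → 2 cut set(s).
Detection loop 2 unavailable [AND]: one cut set from each child combined → 2 × 1 = 2 cut set(s).
Fire suppression does not activate [OR]: union of children's cut sets → 5 cut set(s).
Minimal cut sets: {Inboard abort switch is inoperative, Inboard pressure switch is down}; {Inboard pressure switch is down, Manual pull failed}; {#1 heat detector stuck, Agent cylinder degraded, Forward discharge nozzle degraded, Left smoke detector is down, Redundant release solenoid lost, Zone module is down}; {Abort switch 2 is out, South control panel faulted}; {Abort switch 2 is out, Upper pressure switch 2 faulted}.

5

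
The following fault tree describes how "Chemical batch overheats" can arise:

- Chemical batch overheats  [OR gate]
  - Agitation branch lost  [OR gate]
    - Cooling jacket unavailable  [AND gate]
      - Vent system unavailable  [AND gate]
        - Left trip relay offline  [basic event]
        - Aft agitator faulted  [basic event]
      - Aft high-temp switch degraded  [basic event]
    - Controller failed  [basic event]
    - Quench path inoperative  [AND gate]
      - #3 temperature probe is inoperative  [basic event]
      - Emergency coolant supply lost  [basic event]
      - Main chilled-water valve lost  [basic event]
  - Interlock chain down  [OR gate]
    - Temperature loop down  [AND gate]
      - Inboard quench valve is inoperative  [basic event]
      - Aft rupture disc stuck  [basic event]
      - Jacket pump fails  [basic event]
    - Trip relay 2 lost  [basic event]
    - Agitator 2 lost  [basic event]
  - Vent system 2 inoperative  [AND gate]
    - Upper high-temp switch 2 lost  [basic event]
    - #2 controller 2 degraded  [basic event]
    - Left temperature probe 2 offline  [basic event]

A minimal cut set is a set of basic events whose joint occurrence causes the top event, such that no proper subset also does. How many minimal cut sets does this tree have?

7

Vent system unavailable [AND]: one cut set from each child combined → 1 × 1 = 1 cut set(s).
Cooling jacket unavailable [AND]: one cut set from each child combined → 1 × 1 = 1 cut set(s).
Quench path inoperative [AND]: one cut set from each child combined → 1 × 1 × 1 = 1 cut set(s).
Agitation branch lost [OR]: union of children's cut sets → 3 cut set(s).
Temperature loop down [AND]: one cut set from each child combined → 1 × 1 × 1 = 1 cut set(s).
Interlock chain down [OR]: union of children's cut sets → 3 cut set(s).
Vent system 2 inoperative [AND]: one cut set from each child combined → 1 × 1 × 1 = 1 cut set(s).
Chemical batch overheats [OR]: union of children's cut sets → 7 cut set(s).
Minimal cut sets: {Aft agitator faulted, Aft high-temp switch degraded, Left trip relay offline}; {Controller failed}; {#3 temperature probe is inoperative, Emergency coolant supply lost, Main chilled-water valve lost}; {Aft rupture disc stuck, Inboard quench valve is inoperative, Jacket pump fails}; {Trip relay 2 lost}; {Agitator 2 lost}; {#2 controller 2 degraded, Left temperature probe 2 offline, Upper high-temp switch 2 lost}.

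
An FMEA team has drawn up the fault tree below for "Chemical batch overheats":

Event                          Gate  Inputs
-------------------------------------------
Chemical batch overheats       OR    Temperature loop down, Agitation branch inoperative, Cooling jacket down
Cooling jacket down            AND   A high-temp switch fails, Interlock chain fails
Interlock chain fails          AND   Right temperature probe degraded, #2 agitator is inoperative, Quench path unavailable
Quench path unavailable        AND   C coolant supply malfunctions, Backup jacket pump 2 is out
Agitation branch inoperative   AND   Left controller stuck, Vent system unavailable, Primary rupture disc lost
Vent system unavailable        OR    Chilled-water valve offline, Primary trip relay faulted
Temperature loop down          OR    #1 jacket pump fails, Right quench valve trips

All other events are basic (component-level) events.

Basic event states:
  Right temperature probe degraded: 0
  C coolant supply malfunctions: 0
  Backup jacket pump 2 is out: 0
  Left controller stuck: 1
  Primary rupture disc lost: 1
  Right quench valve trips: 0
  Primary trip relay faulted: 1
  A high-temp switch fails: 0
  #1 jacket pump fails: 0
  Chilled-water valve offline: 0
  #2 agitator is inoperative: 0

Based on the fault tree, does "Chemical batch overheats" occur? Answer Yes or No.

Yes

Temperature loop down [OR]: #1 jacket pump fails=not, Right quench valve trips=not → no input occurs → does not occur.
Vent system unavailable [OR]: Chilled-water valve offline=not, Primary trip relay faulted=occurs → at least one input occurs → occurs.
Agitation branch inoperative [AND]: Left controller stuck=occurs, Vent system unavailable=occurs, Primary rupture disc lost=occurs → all inputs occur → occurs.
Quench path unavailable [AND]: C coolant supply malfunctions=not, Backup jacket pump 2 is out=not → not all inputs occur → does not occur.
Interlock chain fails [AND]: Right temperature probe degraded=not, #2 agitator is inoperative=not, Quench path unavailable=not → not all inputs occur → does not occur.
Cooling jacket down [AND]: A high-temp switch fails=not, Interlock chain fails=not → not all inputs occur → does not occur.
Chemical batch overheats [OR]: Temperature loop down=not, Agitation branch inoperative=occurs, Cooling jacket down=not → at least one input occurs → occurs.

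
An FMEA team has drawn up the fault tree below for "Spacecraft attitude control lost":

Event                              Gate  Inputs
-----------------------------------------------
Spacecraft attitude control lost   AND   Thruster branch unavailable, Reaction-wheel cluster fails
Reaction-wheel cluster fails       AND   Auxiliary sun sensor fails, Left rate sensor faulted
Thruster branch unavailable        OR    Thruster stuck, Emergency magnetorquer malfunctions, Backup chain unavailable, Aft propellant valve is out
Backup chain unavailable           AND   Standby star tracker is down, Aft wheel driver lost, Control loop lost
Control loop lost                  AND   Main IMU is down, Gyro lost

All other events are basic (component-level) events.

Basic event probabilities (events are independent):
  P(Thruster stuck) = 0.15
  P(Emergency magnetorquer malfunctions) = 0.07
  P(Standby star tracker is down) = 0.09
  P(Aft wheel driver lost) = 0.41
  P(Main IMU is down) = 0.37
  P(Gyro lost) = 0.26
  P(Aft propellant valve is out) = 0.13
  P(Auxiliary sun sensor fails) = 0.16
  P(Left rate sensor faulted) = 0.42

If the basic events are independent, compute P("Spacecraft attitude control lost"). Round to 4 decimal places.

0.0211

P(Control loop lost) [AND] = 0.37 × 0.26 = 0.096200
P(Backup chain unavailable) [AND] = 0.09 × 0.41 × 0.096200 = 0.003550
P(Thruster branch unavailable) [OR] = 1 − (1−0.15) × (1−0.07) × (1−0.003550) × (1−0.13) = 0.314706
P(Reaction-wheel cluster fails) [AND] = 0.16 × 0.42 = 0.067200
P(Spacecraft attitude control lost) [AND] = 0.314706 × 0.067200 = 0.021148
Rounded to 4 decimal places: P(Spacecraft attitude control lost) ≈ 0.0211.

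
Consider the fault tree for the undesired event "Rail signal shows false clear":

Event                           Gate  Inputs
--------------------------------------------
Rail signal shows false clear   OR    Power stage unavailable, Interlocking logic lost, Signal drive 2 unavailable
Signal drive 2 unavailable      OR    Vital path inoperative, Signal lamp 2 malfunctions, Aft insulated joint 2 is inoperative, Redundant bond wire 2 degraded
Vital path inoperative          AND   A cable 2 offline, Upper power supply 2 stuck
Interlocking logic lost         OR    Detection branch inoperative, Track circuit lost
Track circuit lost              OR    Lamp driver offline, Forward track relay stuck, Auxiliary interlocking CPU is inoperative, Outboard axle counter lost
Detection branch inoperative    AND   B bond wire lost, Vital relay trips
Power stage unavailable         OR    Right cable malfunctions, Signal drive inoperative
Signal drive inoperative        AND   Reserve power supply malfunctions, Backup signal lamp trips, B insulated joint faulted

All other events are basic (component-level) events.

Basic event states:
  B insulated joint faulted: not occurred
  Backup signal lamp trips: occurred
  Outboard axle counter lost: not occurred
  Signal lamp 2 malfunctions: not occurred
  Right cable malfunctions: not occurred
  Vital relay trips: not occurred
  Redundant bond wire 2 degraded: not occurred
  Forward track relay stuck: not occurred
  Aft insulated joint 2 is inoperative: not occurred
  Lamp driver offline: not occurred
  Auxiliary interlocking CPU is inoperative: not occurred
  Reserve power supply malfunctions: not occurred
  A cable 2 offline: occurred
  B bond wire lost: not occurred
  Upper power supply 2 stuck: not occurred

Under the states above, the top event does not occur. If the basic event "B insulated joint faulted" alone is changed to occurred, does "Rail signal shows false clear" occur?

Counterfactual: set "B insulated joint faulted" to occurred.
Signal drive inoperative [AND]: Reserve power supply malfunctions=not, Backup signal lamp trips=occurs, B insulated joint faulted=occurs → not all inputs occur → does not occur.
Power stage unavailable [OR]: Right cable malfunctions=not, Signal drive inoperative=not → no input occurs → does not occur.
Detection branch inoperative [AND]: B bond wire lost=not, Vital relay trips=not → not all inputs occur → does not occur.
Track circuit lost [OR]: Lamp driver offline=not, Forward track relay stuck=not, Auxiliary interlocking CPU is inoperative=not, Outboard axle counter lost=not → no input occurs → does not occur.
Interlocking logic lost [OR]: Detection branch inoperative=not, Track circuit lost=not → no input occurs → does not occur.
Vital path inoperative [AND]: A cable 2 offline=occurs, Upper power supply 2 stuck=not → not all inputs occur → does not occur.
Signal drive 2 unavailable [OR]: Vital path inoperative=not, Signal lamp 2 malfunctions=not, Aft insulated joint 2 is inoperative=not, Redundant bond wire 2 degraded=not → no input occurs → does not occur.
Rail signal shows false clear [OR]: Power stage unavailable=not, Interlocking logic lost=not, Signal drive 2 unavailable=not → no input occurs → does not occur.

No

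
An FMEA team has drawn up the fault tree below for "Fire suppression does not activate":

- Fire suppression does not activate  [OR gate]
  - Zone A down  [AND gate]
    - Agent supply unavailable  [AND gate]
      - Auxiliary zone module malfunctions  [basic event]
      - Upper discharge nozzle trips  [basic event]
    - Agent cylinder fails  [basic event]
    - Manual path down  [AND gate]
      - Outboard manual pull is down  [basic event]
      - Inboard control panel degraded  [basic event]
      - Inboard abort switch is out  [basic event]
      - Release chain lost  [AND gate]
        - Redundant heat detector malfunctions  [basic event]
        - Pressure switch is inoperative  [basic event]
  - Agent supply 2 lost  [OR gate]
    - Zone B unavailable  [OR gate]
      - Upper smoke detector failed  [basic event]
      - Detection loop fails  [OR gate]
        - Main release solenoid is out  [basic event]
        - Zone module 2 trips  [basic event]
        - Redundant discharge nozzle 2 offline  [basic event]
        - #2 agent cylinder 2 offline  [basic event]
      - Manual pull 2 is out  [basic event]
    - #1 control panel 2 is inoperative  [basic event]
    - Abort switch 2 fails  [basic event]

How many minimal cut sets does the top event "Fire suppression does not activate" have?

9

Agent supply unavailable [AND]: one cut set from each child combined → 1 × 1 = 1 cut set(s).
Release chain lost [AND]: one cut set from each child combined → 1 × 1 = 1 cut set(s).
Manual path down [AND]: one cut set from each child combined → 1 × 1 × 1 × 1 = 1 cut set(s).
Zone A down [AND]: one cut set from each child combined → 1 × 1 × 1 = 1 cut set(s).
Detection loop fails [OR]: union of children's cut sets → 4 cut set(s).
Zone B unavailable [OR]: union of children's cut sets → 6 cut set(s).
Agent supply 2 lost [OR]: union of children's cut sets → 8 cut set(s).
Fire suppression does not activate [OR]: union of children's cut sets → 9 cut set(s).
Minimal cut sets: {Agent cylinder fails, Auxiliary zone module malfunctions, Inboard abort switch is out, Inboard control panel degraded, Outboard manual pull is down, Pressure switch is inoperative, Redundant heat detector malfunctions, Upper discharge nozzle trips}; {Upper smoke detector failed}; {Main release solenoid is out}; {Zone module 2 trips}; {Redundant discharge nozzle 2 offline}; {#2 agent cylinder 2 offline}; {Manual pull 2 is out}; {#1 control panel 2 is inoperative}; {Abort switch 2 fails}.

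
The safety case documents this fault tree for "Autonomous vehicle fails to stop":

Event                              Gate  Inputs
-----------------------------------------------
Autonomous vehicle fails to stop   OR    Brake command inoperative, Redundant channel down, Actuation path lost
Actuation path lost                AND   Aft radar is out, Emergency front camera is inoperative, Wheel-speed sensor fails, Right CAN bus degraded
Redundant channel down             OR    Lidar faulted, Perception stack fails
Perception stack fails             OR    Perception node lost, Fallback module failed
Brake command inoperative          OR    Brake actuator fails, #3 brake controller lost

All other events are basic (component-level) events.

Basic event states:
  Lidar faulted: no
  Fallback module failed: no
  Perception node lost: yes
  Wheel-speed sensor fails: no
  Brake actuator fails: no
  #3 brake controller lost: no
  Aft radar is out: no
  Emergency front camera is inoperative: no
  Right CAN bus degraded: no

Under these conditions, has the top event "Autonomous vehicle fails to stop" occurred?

Brake command inoperative [OR]: Brake actuator fails=not, #3 brake controller lost=not → no input occurs → does not occur.
Perception stack fails [OR]: Perception node lost=occurs, Fallback module failed=not → at least one input occurs → occurs.
Redundant channel down [OR]: Lidar faulted=not, Perception stack fails=occurs → at least one input occurs → occurs.
Actuation path lost [AND]: Aft radar is out=not, Emergency front camera is inoperative=not, Wheel-speed sensor fails=not, Right CAN bus degraded=not → not all inputs occur → does not occur.
Autonomous vehicle fails to stop [OR]: Brake command inoperative=not, Redundant channel down=occurs, Actuation path lost=not → at least one input occurs → occurs.

Yes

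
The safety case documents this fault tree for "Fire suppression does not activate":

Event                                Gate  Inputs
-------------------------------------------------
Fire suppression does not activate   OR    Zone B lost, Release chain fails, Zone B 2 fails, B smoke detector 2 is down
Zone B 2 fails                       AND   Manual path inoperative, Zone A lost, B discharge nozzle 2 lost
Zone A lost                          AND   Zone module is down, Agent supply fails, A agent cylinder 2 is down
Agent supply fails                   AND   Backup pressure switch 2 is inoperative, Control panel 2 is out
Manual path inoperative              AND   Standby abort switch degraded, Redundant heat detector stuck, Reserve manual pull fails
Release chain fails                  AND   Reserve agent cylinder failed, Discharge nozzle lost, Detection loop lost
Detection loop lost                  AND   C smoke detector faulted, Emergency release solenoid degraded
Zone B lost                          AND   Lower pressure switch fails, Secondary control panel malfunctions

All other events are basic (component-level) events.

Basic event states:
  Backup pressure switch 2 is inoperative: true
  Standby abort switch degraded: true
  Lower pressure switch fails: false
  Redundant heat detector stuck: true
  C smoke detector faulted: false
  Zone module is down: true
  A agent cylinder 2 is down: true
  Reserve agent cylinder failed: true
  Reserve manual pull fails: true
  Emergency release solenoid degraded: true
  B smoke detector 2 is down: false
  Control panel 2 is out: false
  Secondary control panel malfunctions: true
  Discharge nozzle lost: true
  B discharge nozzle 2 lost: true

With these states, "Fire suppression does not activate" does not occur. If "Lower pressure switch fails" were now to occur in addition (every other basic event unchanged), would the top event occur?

Yes

Counterfactual: set "Lower pressure switch fails" to occurred.
Zone B lost [AND]: Lower pressure switch fails=occurs, Secondary control panel malfunctions=occurs → all inputs occur → occurs.
Detection loop lost [AND]: C smoke detector faulted=not, Emergency release solenoid degraded=occurs → not all inputs occur → does not occur.
Release chain fails [AND]: Reserve agent cylinder failed=occurs, Discharge nozzle lost=occurs, Detection loop lost=not → not all inputs occur → does not occur.
Manual path inoperative [AND]: Standby abort switch degraded=occurs, Redundant heat detector stuck=occurs, Reserve manual pull fails=occurs → all inputs occur → occurs.
Agent supply fails [AND]: Backup pressure switch 2 is inoperative=occurs, Control panel 2 is out=not → not all inputs occur → does not occur.
Zone A lost [AND]: Zone module is down=occurs, Agent supply fails=not, A agent cylinder 2 is down=occurs → not all inputs occur → does not occur.
Zone B 2 fails [AND]: Manual path inoperative=occurs, Zone A lost=not, B discharge nozzle 2 lost=occurs → not all inputs occur → does not occur.
Fire suppression does not activate [OR]: Zone B lost=occurs, Release chain fails=not, Zone B 2 fails=not, B smoke detector 2 is down=not → at least one input occurs → occurs.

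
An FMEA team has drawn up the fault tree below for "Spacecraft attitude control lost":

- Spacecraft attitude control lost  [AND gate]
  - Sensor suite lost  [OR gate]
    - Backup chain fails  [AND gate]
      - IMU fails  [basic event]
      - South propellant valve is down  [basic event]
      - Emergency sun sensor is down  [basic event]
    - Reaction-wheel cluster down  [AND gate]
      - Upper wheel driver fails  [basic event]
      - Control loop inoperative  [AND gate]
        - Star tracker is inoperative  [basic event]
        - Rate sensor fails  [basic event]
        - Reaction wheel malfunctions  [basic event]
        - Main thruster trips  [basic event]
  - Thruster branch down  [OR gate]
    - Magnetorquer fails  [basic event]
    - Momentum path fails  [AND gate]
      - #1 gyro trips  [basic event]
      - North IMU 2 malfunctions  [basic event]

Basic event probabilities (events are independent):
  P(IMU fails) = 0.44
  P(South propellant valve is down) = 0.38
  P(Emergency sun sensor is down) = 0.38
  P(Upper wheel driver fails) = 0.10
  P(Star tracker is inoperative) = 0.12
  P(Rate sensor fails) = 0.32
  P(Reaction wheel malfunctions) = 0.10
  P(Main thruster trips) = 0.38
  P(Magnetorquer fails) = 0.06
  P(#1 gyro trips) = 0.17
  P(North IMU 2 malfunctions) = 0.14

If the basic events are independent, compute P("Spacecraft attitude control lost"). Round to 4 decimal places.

0.0052

P(Backup chain fails) [AND] = 0.44 × 0.38 × 0.38 = 0.063536
P(Control loop inoperative) [AND] = 0.12 × 0.32 × 0.10 × 0.38 = 0.001459
P(Reaction-wheel cluster down) [AND] = 0.10 × 0.001459 = 0.000146
P(Sensor suite lost) [OR] = 1 − (1−0.063536) × (1−0.000146) = 0.063673
P(Momentum path fails) [AND] = 0.17 × 0.14 = 0.023800
P(Thruster branch down) [OR] = 1 − (1−0.06) × (1−0.023800) = 0.082372
P(Spacecraft attitude control lost) [AND] = 0.063673 × 0.082372 = 0.005245
Rounded to 4 decimal places: P(Spacecraft attitude control lost) ≈ 0.0052.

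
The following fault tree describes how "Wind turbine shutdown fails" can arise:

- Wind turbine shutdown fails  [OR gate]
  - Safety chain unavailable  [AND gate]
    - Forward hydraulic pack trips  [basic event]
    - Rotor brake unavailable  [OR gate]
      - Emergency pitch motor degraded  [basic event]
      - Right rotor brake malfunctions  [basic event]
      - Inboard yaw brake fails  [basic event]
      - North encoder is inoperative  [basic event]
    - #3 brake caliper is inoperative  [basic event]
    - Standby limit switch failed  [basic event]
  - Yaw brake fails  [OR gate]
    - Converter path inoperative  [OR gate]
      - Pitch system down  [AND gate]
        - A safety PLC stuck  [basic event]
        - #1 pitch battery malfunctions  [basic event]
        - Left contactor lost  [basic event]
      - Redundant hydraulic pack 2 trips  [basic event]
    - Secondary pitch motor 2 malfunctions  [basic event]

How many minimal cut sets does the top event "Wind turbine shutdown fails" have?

Rotor brake unavailable [OR]: union of children's cut sets → 4 cut set(s).
Safety chain unavailable [AND]: one cut set from each child combined → 1 × 4 × 1 × 1 = 4 cut set(s).
Pitch system down [AND]: one cut set from each child combined → 1 × 1 × 1 = 1 cut set(s).
Converter path inoperative [OR]: union of children's cut sets → 2 cut set(s).
Yaw brake fails [OR]: union of children's cut sets → 3 cut set(s).
Wind turbine shutdown fails [OR]: union of children's cut sets → 7 cut set(s).
Minimal cut sets: {#3 brake caliper is inoperative, Emergency pitch motor degraded, Forward hydraulic pack trips, Standby limit switch failed}; {#3 brake caliper is inoperative, Forward hydraulic pack trips, Right rotor brake malfunctions, Standby limit switch failed}; {#3 brake caliper is inoperative, Forward hydraulic pack trips, Inboard yaw brake fails, Standby limit switch failed}; {#3 brake caliper is inoperative, Forward hydraulic pack trips, North encoder is inoperative, Standby limit switch failed}; {#1 pitch battery malfunctions, A safety PLC stuck, Left contactor lost}; {Redundant hydraulic pack 2 trips}; {Secondary pitch motor 2 malfunctions}.

7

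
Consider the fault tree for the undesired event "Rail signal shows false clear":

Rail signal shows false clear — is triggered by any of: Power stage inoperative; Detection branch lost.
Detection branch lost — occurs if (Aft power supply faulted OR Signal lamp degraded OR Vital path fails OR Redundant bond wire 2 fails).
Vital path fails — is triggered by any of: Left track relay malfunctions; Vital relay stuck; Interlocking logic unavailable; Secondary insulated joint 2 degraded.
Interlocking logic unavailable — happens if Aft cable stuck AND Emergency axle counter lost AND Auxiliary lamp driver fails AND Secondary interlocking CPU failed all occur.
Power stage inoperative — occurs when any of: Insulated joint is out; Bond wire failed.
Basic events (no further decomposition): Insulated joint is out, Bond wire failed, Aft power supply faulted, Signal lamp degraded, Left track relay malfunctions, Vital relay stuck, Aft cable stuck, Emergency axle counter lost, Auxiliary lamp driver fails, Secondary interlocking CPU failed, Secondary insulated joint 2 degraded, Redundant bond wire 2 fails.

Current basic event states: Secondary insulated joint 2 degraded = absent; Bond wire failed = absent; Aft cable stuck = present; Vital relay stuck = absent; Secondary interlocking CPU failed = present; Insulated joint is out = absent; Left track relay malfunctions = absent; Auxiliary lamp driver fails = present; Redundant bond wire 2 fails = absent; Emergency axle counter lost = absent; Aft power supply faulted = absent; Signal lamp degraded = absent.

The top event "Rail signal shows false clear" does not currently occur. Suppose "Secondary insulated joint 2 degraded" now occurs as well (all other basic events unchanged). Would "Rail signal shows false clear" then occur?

Counterfactual: set "Secondary insulated joint 2 degraded" to occurred.
Power stage inoperative [OR]: Insulated joint is out=not, Bond wire failed=not → no input occurs → does not occur.
Interlocking logic unavailable [AND]: Aft cable stuck=occurs, Emergency axle counter lost=not, Auxiliary lamp driver fails=occurs, Secondary interlocking CPU failed=occurs → not all inputs occur → does not occur.
Vital path fails [OR]: Left track relay malfunctions=not, Vital relay stuck=not, Interlocking logic unavailable=not, Secondary insulated joint 2 degraded=occurs → at least one input occurs → occurs.
Detection branch lost [OR]: Aft power supply faulted=not, Signal lamp degraded=not, Vital path fails=occurs, Redundant bond wire 2 fails=not → at least one input occurs → occurs.
Rail signal shows false clear [OR]: Power stage inoperative=not, Detection branch lost=occurs → at least one input occurs → occurs.

Yes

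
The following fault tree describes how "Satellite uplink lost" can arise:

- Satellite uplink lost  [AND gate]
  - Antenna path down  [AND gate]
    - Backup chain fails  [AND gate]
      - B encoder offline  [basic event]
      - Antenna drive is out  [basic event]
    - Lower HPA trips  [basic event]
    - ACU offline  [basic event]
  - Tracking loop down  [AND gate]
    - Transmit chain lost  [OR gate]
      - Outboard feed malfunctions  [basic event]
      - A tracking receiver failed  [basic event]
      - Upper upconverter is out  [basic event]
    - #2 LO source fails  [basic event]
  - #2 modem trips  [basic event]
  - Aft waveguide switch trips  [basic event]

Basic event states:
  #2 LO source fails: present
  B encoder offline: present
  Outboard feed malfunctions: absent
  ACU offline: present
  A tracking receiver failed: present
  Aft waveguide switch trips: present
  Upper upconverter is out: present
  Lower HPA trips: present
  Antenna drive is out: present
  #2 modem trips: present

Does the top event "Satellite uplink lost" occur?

Yes

Backup chain fails [AND]: B encoder offline=occurs, Antenna drive is out=occurs → all inputs occur → occurs.
Antenna path down [AND]: Backup chain fails=occurs, Lower HPA trips=occurs, ACU offline=occurs → all inputs occur → occurs.
Transmit chain lost [OR]: Outboard feed malfunctions=not, A tracking receiver failed=occurs, Upper upconverter is out=occurs → at least one input occurs → occurs.
Tracking loop down [AND]: Transmit chain lost=occurs, #2 LO source fails=occurs → all inputs occur → occurs.
Satellite uplink lost [AND]: Antenna path down=occurs, Tracking loop down=occurs, #2 modem trips=occurs, Aft waveguide switch trips=occurs → all inputs occur → occurs.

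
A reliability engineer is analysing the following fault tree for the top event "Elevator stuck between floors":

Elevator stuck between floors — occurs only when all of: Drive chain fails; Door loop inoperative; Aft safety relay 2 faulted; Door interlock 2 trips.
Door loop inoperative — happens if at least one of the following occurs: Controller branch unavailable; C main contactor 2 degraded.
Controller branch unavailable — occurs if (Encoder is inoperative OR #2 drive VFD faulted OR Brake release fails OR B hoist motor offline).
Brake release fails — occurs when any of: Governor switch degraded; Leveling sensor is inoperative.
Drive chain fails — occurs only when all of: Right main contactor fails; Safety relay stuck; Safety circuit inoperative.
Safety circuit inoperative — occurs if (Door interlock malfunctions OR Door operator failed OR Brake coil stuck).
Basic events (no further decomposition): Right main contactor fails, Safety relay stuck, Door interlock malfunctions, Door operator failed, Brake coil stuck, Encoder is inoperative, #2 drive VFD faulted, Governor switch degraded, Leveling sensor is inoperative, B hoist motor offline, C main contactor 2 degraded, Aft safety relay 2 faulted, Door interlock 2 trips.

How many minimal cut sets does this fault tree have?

18

Safety circuit inoperative [OR]: union of children's cut sets → 3 cut set(s).
Drive chain fails [AND]: one cut set from each child combined → 1 × 1 × 3 = 3 cut set(s).
Brake release fails [OR]: union of children's cut sets → 2 cut set(s).
Controller branch unavailable [OR]: union of children's cut sets → 5 cut set(s).
Door loop inoperative [OR]: union of children's cut sets → 6 cut set(s).
Elevator stuck between floors [AND]: one cut set from each child combined → 3 × 6 × 1 × 1 = 18 cut set(s).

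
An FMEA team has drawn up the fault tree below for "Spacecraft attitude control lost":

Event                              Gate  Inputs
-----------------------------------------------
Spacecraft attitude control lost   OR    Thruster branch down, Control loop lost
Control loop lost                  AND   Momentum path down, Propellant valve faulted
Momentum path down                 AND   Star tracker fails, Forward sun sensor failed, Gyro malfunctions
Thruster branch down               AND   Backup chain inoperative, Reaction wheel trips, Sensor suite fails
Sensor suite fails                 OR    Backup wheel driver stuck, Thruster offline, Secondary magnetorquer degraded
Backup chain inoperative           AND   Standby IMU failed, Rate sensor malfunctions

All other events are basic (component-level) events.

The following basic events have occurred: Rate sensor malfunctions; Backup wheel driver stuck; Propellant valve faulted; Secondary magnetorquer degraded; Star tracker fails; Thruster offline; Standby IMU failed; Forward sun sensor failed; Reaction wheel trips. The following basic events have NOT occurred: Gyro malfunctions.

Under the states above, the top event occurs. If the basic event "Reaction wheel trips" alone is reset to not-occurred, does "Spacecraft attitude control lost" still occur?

Counterfactual: set "Reaction wheel trips" to not occurred.
Backup chain inoperative [AND]: Standby IMU failed=occurs, Rate sensor malfunctions=occurs → all inputs occur → occurs.
Sensor suite fails [OR]: Backup wheel driver stuck=occurs, Thruster offline=occurs, Secondary magnetorquer degraded=occurs → at least one input occurs → occurs.
Thruster branch down [AND]: Backup chain inoperative=occurs, Reaction wheel trips=not, Sensor suite fails=occurs → not all inputs occur → does not occur.
Momentum path down [AND]: Star tracker fails=occurs, Forward sun sensor failed=occurs, Gyro malfunctions=not → not all inputs occur → does not occur.
Control loop lost [AND]: Momentum path down=not, Propellant valve faulted=occurs → not all inputs occur → does not occur.
Spacecraft attitude control lost [OR]: Thruster branch down=not, Control loop lost=not → no input occurs → does not occur.

No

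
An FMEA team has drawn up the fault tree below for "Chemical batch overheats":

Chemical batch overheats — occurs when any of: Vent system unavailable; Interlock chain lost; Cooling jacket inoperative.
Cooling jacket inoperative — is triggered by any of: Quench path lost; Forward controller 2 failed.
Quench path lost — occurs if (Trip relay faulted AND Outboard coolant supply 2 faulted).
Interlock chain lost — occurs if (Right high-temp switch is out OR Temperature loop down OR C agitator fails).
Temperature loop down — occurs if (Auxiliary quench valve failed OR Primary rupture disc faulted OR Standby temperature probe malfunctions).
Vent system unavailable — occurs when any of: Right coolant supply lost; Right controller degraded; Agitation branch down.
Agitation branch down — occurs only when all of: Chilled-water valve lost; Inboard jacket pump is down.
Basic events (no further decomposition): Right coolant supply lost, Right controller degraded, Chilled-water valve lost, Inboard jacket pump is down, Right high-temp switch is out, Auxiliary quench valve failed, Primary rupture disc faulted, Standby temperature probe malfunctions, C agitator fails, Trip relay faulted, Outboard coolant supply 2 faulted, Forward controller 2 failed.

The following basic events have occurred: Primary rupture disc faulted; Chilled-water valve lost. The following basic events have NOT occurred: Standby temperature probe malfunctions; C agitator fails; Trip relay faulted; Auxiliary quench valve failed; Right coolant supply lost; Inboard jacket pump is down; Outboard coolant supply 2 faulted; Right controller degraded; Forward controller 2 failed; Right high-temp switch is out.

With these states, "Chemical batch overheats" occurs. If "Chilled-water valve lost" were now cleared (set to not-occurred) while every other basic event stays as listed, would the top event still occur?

Yes

Counterfactual: set "Chilled-water valve lost" to not occurred.
Agitation branch down [AND]: Chilled-water valve lost=not, Inboard jacket pump is down=not → not all inputs occur → does not occur.
Vent system unavailable [OR]: Right coolant supply lost=not, Right controller degraded=not, Agitation branch down=not → no input occurs → does not occur.
Temperature loop down [OR]: Auxiliary quench valve failed=not, Primary rupture disc faulted=occurs, Standby temperature probe malfunctions=not → at least one input occurs → occurs.
Interlock chain lost [OR]: Right high-temp switch is out=not, Temperature loop down=occurs, C agitator fails=not → at least one input occurs → occurs.
Quench path lost [AND]: Trip relay faulted=not, Outboard coolant supply 2 faulted=not → not all inputs occur → does not occur.
Cooling jacket inoperative [OR]: Quench path lost=not, Forward controller 2 failed=not → no input occurs → does not occur.
Chemical batch overheats [OR]: Vent system unavailable=not, Interlock chain lost=occurs, Cooling jacket inoperative=not → at least one input occurs → occurs.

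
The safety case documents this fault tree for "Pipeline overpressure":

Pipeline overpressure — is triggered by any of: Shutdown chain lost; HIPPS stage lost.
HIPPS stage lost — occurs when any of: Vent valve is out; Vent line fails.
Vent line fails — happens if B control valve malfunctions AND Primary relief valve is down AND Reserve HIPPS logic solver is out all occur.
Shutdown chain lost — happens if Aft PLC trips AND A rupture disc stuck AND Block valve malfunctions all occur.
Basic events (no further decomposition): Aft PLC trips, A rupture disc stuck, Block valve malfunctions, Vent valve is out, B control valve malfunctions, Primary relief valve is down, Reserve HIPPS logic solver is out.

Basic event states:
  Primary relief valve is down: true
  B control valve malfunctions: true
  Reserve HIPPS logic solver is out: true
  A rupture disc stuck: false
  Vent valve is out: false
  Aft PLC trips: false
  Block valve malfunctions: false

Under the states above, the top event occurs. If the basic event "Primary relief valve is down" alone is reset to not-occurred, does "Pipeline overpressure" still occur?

Counterfactual: set "Primary relief valve is down" to not occurred.
Shutdown chain lost [AND]: Aft PLC trips=not, A rupture disc stuck=not, Block valve malfunctions=not → not all inputs occur → does not occur.
Vent line fails [AND]: B control valve malfunctions=occurs, Primary relief valve is down=not, Reserve HIPPS logic solver is out=occurs → not all inputs occur → does not occur.
HIPPS stage lost [OR]: Vent valve is out=not, Vent line fails=not → no input occurs → does not occur.
Pipeline overpressure [OR]: Shutdown chain lost=not, HIPPS stage lost=not → no input occurs → does not occur.

No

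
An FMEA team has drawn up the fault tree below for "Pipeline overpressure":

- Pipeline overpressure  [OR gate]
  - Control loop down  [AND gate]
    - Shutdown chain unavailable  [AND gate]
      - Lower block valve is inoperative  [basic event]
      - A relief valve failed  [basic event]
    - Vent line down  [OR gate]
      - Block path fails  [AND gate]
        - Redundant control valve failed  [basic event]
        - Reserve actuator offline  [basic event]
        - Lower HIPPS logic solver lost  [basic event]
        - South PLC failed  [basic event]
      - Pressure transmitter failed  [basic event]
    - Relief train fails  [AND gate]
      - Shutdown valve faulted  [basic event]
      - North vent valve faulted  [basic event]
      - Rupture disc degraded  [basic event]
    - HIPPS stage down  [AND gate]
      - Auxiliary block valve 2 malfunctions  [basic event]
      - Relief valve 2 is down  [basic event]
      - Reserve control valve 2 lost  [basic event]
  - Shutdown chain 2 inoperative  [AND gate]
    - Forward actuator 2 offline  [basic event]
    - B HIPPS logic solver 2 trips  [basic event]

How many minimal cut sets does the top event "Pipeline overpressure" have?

3

Shutdown chain unavailable [AND]: one cut set from each child combined → 1 × 1 = 1 cut set(s).
Block path fails [AND]: one cut set from each child combined → 1 × 1 × 1 × 1 = 1 cut set(s).
Vent line down [OR]: union of children's cut sets → 2 cut set(s).
Relief train fails [AND]: one cut set from each child combined → 1 × 1 × 1 = 1 cut set(s).
HIPPS stage down [AND]: one cut set from each child combined → 1 × 1 × 1 = 1 cut set(s).
Control loop down [AND]: one cut set from each child combined → 1 × 2 × 1 × 1 = 2 cut set(s).
Shutdown chain 2 inoperative [AND]: one cut set from each child combined → 1 × 1 = 1 cut set(s).
Pipeline overpressure [OR]: union of children's cut sets → 3 cut set(s).
Minimal cut sets: {A relief valve failed, Auxiliary block valve 2 malfunctions, Lower HIPPS logic solver lost, Lower block valve is inoperative, North vent valve faulted, Redundant control valve failed, Relief valve 2 is down, Reserve actuator offline, Reserve control valve 2 lost, Rupture disc degraded, Shutdown valve faulted, South PLC failed}; {A relief valve failed, Auxiliary block valve 2 malfunctions, Lower block valve is inoperative, North vent valve faulted, Pressure transmitter failed, Relief valve 2 is down, Reserve control valve 2 lost, Rupture disc degraded, Shutdown valve faulted}; {B HIPPS logic solver 2 trips, Forward actuator 2 offline}.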